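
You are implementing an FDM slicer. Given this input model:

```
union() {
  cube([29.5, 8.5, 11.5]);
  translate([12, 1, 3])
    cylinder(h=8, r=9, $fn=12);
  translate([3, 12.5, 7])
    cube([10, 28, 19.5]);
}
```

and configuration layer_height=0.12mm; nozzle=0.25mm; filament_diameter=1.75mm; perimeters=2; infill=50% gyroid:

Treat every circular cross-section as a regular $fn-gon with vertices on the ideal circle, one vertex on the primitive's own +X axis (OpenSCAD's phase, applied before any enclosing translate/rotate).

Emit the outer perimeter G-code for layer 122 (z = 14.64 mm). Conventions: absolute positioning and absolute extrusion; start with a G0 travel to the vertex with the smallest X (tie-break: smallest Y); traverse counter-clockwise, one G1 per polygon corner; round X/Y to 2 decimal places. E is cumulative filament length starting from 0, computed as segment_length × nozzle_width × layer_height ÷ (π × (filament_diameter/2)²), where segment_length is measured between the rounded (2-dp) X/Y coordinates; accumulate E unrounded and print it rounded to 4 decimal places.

At z = 14.64 mm: the cube does not reach this height (z outside [0, 11.5]); the cylinder at (12, 1) is absent (z outside [3, 11]); the 10×28 cube at (3, 12.5) contributes its full rectangle; Taking the union: only the 10×28 cube at (3, 12.5) is present, so the union is just that shape — 1 connected region. The outline is a single polygon with 4 vertices. Extrusion per mm of travel: 0.25 × 0.12 / (π × 0.875²) = 0.012473. Accumulating E over each segment gives final E = 0.9479.

G0 X3.00 Y12.50 Z14.64
G1 X13.00 Y12.50 E0.1247
G1 X13.00 Y40.50 E0.4740
G1 X3.00 Y40.50 E0.5987
G1 X3.00 Y12.50 E0.9479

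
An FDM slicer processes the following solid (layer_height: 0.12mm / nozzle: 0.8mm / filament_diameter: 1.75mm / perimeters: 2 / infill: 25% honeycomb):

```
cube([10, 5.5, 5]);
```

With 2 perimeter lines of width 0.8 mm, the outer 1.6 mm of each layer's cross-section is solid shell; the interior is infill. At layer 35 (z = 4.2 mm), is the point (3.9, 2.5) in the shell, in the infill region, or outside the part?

At z = 4.2 mm: the cube (footprint 10×5.5) is included at this height. Overall, the cross-section is a single solid region. The nearest boundary edge runs (0.00, 0.00)→(10.00, 0.00); distance from the point to it = 2.50 mm. The point is inside the cross-section and 2.50 mm from the nearest boundary — more than the 1.6 mm shell width (2 × 0.8), so it's in the infill interior.

infill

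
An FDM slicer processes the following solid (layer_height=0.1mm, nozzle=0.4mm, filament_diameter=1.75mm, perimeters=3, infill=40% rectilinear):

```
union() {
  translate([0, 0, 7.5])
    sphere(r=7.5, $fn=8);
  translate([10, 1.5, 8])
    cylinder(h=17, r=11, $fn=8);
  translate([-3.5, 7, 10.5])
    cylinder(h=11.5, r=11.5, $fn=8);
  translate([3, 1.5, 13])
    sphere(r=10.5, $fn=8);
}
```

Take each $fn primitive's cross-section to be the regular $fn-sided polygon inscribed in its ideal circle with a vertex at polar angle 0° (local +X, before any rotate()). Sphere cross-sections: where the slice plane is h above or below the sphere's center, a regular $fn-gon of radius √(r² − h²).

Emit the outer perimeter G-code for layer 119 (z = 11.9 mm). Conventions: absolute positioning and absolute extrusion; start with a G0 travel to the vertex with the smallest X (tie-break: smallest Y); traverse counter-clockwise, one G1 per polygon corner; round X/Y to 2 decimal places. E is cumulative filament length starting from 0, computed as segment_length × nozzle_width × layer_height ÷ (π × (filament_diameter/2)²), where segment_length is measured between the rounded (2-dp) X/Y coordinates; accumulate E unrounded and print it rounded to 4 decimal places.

At z = 11.9 mm: the r=7.5 sphere slices to a regular 8-gon of circumradius 6.074 (√(r²−h²) with h=4.4 from center); the r=11 cylinder at (10, 1.5) gives a regular 8-gon of circumradius 11 (constant along its height); the r=11.5 cylinder at (-3.5, 7) gives a regular 8-gon of circumradius 11.5 (constant along its height); the r=10.5 sphere at (3, 1.5) contributes a regular 8-gon of circumradius √(10.5²−1.1²) = 10.442; Combining (union): the regions partially overlap (shared area 457.51 mm²), so overlapping operands fuse into one piece — 1 connected region. The outline is a single polygon with 15 vertices. Extrusion per mm of travel: 0.4 × 0.1 / (π × 0.875²) = 0.016630. Accumulating E over each segment gives final E = 1.6973.

G0 X-15.00 Y7.00 Z11.90
G1 X-11.63 Y-1.13 E0.1464
G1 X-5.26 Y-3.77 E0.2610
G1 X-4.38 Y-5.88 E0.2990
G1 X3.00 Y-8.94 E0.4319
G1 X5.83 Y-7.77 E0.4828
G1 X10.00 Y-9.50 E0.5579
G1 X17.78 Y-6.28 E0.6979
G1 X21.00 Y1.50 E0.8380
G1 X17.78 Y9.28 E0.9780
G1 X10.00 Y12.50 E1.1180
G1 X6.35 Y10.99 E1.1837
G1 X4.63 Y15.13 E1.2583
G1 X-3.50 Y18.50 E1.4046
G1 X-11.63 Y15.13 E1.5510
G1 X-15.00 Y7.00 E1.6973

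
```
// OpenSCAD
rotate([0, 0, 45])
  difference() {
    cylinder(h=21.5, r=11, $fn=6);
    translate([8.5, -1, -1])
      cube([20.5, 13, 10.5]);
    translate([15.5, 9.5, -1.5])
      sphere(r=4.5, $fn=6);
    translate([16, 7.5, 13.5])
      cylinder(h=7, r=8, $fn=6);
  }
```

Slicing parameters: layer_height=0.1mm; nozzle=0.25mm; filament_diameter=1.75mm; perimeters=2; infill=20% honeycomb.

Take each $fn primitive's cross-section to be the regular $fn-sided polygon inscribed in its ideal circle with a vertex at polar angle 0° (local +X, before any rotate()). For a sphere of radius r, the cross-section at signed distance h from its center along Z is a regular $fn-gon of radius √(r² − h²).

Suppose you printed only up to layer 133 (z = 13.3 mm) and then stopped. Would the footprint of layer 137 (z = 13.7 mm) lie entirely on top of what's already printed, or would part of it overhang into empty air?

entirely on top

Compare the two slices. At z = 13.3: the cylinder: section is a regular 6-gon, circumradius r=11 (area = (6/2)·11.000²·sin(360°/6) = 314.37 mm²); the cube at (8.5, -1) is absent (z outside [-1, 9.5]); the sphere at (15.5, 9.5) is not intersected at this z (|z−center|=14.800 > r=4.5); the cylinder at (16, 7.5) does not reach this height (z outside [13.5, 20.5]); Taking the first minus the rest: none of the subtracted shapes is present at this height, so the r=11 cylinder is unchanged — area = 314.37 mm²; (rotated 45° about Z; rotation is an isometry so areas/perimeters/island counts are preserved). At z = 13.7: the r=11 cylinder contributes a regular 6-gon of circumradius 11 (area = (6/2)·11.000²·sin(360°/6) = 314.37 mm²); the cube at (8.5, -1) is not intersected at this z (z outside [-1, 9.5]); the sphere at (15.5, 9.5) is absent (|z−center|=15.200 > r=4.5); the cylinder at (16, 7.5): section is a regular 6-gon, circumradius r=8 (area = (6/2)·8.000²·sin(360°/6) = 166.28 mm²); Subtracting the remaining from the first: starting from the r=11 cylinder (314.37 mm²), the r=8 cylinder at (16, 7.5) misses the remaining region (no effect) — area = 314.37 mm²; (rotated 45° about Z; rotation is an isometry so areas/perimeters/island counts are preserved). Checking containment: the cross-section at z = 13.7 is a subset of the cross-section at z = 13.3.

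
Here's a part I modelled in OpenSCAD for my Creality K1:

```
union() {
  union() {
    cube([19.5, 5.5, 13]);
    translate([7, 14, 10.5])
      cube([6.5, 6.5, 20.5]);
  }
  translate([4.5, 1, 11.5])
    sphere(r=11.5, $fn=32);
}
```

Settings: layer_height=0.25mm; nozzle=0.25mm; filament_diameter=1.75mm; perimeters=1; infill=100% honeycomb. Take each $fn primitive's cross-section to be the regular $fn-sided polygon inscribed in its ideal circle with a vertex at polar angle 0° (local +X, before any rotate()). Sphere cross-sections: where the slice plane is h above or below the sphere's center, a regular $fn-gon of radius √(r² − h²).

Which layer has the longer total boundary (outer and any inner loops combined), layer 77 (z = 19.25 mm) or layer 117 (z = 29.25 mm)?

layer 77 (z = 19.25 mm)

Layer 77 (z = 19.25): the cube is not intersected at this z (z outside [0, 13]); the cube at (7, 14) is present — its section is the full 6.5×6.5 rectangle (perimeter 26.00 mm); Combining (union): only the 6.5×6.5 cube at (7, 14) is present, so the union is just that shape — boundary = 26.00 mm; the r=11.5 sphere at (4.5, 1) slices to a regular 32-gon of circumradius 8.496 (√(r²−h²) with h=7.75 from center) (perimeter = 2·32·8.496·sin(180°/32) = 53.30 mm); Taking the union: the 2 present regions are separate (no shared area or edge), so areas and boundary lengths simply add and each stays a separate island — boundary = 79.30 mm. So its perimeter = 79.30 mm. Layer 117 (z = 29.25): the cube is absent (z outside [0, 13]); the 6.5×6.5 cube at (7, 14) contributes its full rectangle (perimeter 26.00 mm); Merging all regions: only the 6.5×6.5 cube at (7, 14) is present, so the union is just that shape — boundary = 26.00 mm; the sphere at (4.5, 1) is not intersected at this z (|z−center|=17.750 > r=11.5); Combining (union): only that combined region is present, so the union is just that shape — boundary = 26.00 mm. So its perimeter = 26.00 mm. Layer 77 is larger (79.30 vs 26.00 mm).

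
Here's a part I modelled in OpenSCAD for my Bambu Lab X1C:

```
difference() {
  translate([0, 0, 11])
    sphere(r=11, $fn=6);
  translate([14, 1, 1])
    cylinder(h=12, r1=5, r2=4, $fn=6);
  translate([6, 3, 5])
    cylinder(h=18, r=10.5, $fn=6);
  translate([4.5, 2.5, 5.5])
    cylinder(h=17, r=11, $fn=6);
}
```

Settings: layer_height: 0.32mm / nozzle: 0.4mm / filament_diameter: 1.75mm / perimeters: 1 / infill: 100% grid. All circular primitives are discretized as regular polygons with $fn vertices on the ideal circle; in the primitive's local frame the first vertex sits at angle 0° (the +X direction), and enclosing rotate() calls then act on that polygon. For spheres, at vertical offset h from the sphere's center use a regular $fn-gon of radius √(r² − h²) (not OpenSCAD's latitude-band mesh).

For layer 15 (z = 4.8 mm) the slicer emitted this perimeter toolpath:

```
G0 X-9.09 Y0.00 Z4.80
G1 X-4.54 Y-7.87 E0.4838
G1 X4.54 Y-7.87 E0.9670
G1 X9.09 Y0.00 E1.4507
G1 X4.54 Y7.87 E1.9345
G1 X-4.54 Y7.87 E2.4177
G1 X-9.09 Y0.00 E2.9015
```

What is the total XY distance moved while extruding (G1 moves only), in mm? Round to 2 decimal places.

54.52 mm

Sum the Euclidean lengths of each G1 segment: total = 54.52 mm.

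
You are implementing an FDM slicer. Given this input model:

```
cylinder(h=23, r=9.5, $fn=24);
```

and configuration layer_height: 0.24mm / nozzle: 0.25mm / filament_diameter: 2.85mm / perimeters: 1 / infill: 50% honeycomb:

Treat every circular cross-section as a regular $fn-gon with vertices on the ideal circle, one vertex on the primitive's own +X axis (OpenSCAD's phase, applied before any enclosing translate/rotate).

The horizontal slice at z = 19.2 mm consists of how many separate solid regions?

1

At z = 19.2 mm: the cylinder: section is a regular 24-gon, circumradius r=9.5. The result has 1 disconnected region.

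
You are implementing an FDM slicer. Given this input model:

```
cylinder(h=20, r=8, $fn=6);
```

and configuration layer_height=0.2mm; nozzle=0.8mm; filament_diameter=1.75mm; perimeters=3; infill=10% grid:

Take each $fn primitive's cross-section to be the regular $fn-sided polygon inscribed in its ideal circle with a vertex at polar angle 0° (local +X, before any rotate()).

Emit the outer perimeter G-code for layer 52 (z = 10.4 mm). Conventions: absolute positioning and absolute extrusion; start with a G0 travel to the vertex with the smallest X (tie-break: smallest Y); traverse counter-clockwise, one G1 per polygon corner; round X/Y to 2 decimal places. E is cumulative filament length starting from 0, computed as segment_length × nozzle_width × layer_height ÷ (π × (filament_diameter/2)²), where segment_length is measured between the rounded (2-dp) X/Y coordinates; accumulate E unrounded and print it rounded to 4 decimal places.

At z = 10.4 mm: the cylinder: section is a regular 6-gon, circumradius r=8. The outline is a single polygon with 6 vertices. Extrusion per mm of travel: 0.8 × 0.2 / (π × 0.875²) = 0.066520. Accumulating E over each segment gives final E = 3.1934.

G0 X-8.00 Y0.00 Z10.40
G1 X-4.00 Y-6.93 E0.5323
G1 X4.00 Y-6.93 E1.0644
G1 X8.00 Y0.00 E1.5967
G1 X4.00 Y6.93 E2.1290
G1 X-4.00 Y6.93 E2.6611
G1 X-8.00 Y0.00 E3.1934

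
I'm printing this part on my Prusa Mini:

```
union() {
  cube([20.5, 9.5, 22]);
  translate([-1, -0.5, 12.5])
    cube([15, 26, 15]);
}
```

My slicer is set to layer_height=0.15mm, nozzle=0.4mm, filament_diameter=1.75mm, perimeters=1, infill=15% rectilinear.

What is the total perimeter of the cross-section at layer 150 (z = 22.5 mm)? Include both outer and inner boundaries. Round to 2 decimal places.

82.00 mm

At z = 22.5 mm: the cube is absent (z outside [0, 22]); the cube at (-1, -0.5) is present — its section is the full 15×26 rectangle (perimeter 82.00 mm); Merging all regions: only the 15×26 cube at (-1, -0.5) is present, so the union is just that shape — boundary = 82.00 mm. Overall, the cross-section is a single solid region. Total boundary length (outer) = 82.00 mm.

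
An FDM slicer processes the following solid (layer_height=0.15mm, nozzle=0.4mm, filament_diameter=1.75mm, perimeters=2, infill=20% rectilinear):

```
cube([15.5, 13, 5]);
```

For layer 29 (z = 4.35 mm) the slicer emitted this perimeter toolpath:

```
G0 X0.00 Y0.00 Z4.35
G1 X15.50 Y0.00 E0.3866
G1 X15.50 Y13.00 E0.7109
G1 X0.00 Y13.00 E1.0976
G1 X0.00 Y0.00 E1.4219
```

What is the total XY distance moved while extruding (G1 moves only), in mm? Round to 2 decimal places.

57.00 mm

Sum the Euclidean lengths of each G1 segment: total = 57.00 mm.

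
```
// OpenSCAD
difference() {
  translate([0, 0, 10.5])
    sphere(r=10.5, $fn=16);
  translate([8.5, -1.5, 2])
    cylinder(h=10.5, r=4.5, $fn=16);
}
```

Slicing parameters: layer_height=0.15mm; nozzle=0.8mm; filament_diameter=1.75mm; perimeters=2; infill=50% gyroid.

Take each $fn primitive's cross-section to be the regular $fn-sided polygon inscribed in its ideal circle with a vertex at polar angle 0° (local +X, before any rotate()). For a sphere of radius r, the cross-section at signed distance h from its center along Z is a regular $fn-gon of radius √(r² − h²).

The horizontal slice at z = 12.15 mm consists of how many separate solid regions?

At z = 12.15 mm: the r=10.5 sphere contributes a regular 16-gon of circumradius √(10.5²−1.65²) = 10.370; the r=4.5 cylinder at (8.5, -1.5) gives a regular 16-gon of circumradius 4.5 (constant along its height); Taking the first minus the rest: starting from the r=10.5 sphere, the r=4.5 cylinder at (8.5, -1.5) partially overlaps it — only the 42.22 mm² overlap (of its 61.99 mm²) is removed, clipping the outline — 1 connected region. The result has 1 disconnected region.

1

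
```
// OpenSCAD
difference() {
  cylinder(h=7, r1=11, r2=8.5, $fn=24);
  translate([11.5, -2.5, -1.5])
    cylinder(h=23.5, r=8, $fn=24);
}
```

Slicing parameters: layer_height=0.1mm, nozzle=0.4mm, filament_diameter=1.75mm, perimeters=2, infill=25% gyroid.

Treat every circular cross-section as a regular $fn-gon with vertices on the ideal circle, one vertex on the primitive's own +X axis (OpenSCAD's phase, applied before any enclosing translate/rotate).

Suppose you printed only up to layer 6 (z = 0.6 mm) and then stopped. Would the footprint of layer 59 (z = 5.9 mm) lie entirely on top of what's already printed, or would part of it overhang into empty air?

entirely on top

Compare the two slices. At z = 0.6: the cone: at t=0.086 of its height the radius interpolates to r₁+(r₂−r₁)t = 10.786, giving a regular 24-gon of that circumradius (area = (24/2)·10.786²·sin(360°/24) = 361.31 mm²); the r=8 cylinder at (11.5, -2.5) gives a regular 24-gon of circumradius 8 (constant along its height) (area = (24/2)·8.000²·sin(360°/24) = 198.77 mm²); After the difference (first − rest): starting from the cone (361.31 mm²), the r=8 cylinder at (11.5, -2.5) partially overlaps it — only the 68.42 mm² overlap (of its 198.77 mm²) is removed, clipping the outline — area = 292.89 mm². At z = 5.9: the cone: at t=0.843 of its height the radius interpolates to r₁+(r₂−r₁)t = 8.893, giving a regular 24-gon of that circumradius (area = (24/2)·8.893²·sin(360°/24) = 245.62 mm²); the r=8 cylinder at (11.5, -2.5) gives a regular 24-gon of circumradius 8 (constant along its height) (area = (24/2)·8.000²·sin(360°/24) = 198.77 mm²); Taking the first minus the rest: starting from the cone (245.62 mm²), the r=8 cylinder at (11.5, -2.5) partially overlaps it — only the 41.47 mm² overlap (of its 198.77 mm²) is removed, clipping the outline — area = 204.15 mm². Checking containment: the cross-section at z = 5.9 is a subset of the cross-section at z = 0.6.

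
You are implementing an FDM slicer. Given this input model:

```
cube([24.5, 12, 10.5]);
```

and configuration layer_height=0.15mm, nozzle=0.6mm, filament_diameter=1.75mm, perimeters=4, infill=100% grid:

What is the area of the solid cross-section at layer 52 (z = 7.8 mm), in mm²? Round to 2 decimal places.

At z = 7.8 mm: the 24.5×12 cube contributes its full rectangle (area 294.00 mm²). Overall, the cross-section is a single solid region. Net area = 294.00 mm².

294.00 mm²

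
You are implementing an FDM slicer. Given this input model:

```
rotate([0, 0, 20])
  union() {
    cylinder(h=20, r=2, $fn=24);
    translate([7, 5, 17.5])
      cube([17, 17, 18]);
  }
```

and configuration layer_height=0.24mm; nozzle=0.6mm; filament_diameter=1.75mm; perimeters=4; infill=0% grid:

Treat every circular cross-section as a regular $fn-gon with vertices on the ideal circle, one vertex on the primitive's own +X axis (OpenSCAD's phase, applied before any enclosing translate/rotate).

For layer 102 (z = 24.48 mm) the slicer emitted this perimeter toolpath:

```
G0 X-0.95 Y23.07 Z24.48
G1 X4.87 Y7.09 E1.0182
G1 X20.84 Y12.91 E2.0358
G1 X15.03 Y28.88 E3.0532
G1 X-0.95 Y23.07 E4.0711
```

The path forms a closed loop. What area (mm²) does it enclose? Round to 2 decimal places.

289.01 mm²

Apply the shoelace formula to the sequence of (X, Y) vertices; enclosed area = 289.01 mm².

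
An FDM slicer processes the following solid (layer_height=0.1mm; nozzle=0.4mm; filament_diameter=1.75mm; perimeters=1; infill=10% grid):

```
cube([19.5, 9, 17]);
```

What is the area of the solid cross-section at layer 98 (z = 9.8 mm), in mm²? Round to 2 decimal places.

175.50 mm²

At z = 9.8 mm: the cube is present — its section is the full 19.5×9 rectangle (area 175.50 mm²). Overall, the cross-section is a single solid region. Net area = 175.50 mm².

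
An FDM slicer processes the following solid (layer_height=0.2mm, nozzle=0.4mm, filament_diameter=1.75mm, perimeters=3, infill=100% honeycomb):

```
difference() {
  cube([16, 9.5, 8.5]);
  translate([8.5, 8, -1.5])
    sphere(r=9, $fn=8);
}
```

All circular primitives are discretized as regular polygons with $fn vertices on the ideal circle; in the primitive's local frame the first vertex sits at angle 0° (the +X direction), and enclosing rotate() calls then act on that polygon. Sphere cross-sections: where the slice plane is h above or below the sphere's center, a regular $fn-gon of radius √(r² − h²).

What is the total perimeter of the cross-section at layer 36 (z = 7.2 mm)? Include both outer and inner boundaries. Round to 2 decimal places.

57.94 mm

At z = 7.2 mm: the cube (footprint 16×9.5) is included at this height (perimeter 51.00 mm); the r=9 sphere at (8.5, 8) contributes a regular 8-gon of circumradius √(9²−8.7²) = 2.304 (perimeter = 2·8·2.304·sin(180°/8) = 14.11 mm); Taking the first minus the rest: starting from the 16×9.5 cube, the r=9 sphere at (8.5, 8) partially overlaps it — only the 13.49 mm² overlap (of its 15.02 mm²) is removed, clipping the outline — boundary = 57.94 mm. Overall, the cross-section is a single solid region. Total boundary length (outer) = 57.94 mm.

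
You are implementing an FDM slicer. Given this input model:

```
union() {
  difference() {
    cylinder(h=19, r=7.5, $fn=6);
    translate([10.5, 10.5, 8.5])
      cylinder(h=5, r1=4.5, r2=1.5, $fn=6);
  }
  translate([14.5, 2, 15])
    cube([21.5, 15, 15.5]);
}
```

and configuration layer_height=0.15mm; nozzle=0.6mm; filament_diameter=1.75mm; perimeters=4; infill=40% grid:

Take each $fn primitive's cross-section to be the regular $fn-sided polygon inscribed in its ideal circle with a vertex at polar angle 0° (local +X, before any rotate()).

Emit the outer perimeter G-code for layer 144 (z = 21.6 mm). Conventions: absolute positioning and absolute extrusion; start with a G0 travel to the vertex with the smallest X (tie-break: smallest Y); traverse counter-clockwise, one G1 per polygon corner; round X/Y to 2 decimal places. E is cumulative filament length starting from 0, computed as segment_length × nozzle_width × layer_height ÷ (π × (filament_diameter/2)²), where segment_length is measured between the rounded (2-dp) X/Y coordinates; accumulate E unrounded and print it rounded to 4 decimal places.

G0 X14.50 Y2.00 Z21.60
G1 X36.00 Y2.00 E0.8045
G1 X36.00 Y17.00 E1.3657
G1 X14.50 Y17.00 E2.1702
G1 X14.50 Y2.00 E2.7315

At z = 21.6 mm: the cylinder does not reach this height (z outside [0, 19]); the cone at (10.5, 10.5) is absent (z outside [8.5, 13.5]); Subtracting the remaining from the first: the first operand is absent here, so nothing remains; the 21.5×15 cube at (14.5, 2) contributes its full rectangle; Taking the union: only the 21.5×15 cube at (14.5, 2) is present, so the union is just that shape — 1 connected region. The outline is a single polygon with 4 vertices. Extrusion per mm of travel: 0.6 × 0.15 / (π × 0.875²) = 0.037418. Accumulating E over each segment gives final E = 2.7315.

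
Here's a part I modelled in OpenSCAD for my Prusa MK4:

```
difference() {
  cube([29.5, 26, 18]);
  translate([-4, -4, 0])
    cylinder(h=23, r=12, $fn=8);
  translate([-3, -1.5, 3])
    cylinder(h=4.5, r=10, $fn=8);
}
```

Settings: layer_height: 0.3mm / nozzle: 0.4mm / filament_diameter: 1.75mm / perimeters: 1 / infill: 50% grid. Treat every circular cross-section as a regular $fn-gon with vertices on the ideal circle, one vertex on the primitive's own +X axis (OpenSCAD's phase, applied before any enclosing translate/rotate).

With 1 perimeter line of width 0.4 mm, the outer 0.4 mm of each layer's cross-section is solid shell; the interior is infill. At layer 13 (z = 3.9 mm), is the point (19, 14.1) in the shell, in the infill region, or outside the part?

infill

At z = 3.9 mm: the 29.5×26 cube contributes its full rectangle; the cylinder at (-4, -4): section is a regular 8-gon, circumradius r=12; the cylinder at (-3, -1.5): section is a regular 8-gon, circumradius r=10; After the difference (first − rest): starting from the 29.5×26 cube, the r=12 cylinder at (-4, -4) partially overlaps it — only the 28.45 mm² overlap (of its 407.29 mm²) is removed, clipping the outline; the r=10 cylinder at (-3, -1.5) partially overlaps it — only the 4.09 mm² overlap (of its 282.84 mm²) is removed, clipping the outline — 1 connected region. Overall, the cross-section is a single solid region. The nearest boundary edge runs (29.50, 26.00)→(29.50, 0.00); distance from the point to it = 10.50 mm. The point is inside the cross-section and 10.50 mm from the nearest boundary — more than the 0.4 mm shell width (1 × 0.4), so it's in the infill interior.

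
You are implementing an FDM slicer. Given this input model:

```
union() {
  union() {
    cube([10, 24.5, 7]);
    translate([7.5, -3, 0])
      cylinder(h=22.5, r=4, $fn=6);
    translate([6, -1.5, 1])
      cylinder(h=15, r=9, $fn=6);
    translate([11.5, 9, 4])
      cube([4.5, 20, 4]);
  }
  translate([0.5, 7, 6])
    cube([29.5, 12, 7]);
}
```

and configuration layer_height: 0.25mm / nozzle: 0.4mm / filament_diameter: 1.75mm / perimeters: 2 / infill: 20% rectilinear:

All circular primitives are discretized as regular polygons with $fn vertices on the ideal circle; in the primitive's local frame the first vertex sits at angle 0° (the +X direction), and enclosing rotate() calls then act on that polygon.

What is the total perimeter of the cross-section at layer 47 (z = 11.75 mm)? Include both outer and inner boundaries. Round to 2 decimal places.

At z = 11.75 mm: the cube does not reach this height (z outside [0, 7]); the r=4 cylinder at (7.5, -3) contributes a regular 6-gon of circumradius 4 (perimeter = 2·6·4.000·sin(180°/6) = 24.00 mm); the r=9 cylinder at (6, -1.5) contributes a regular 6-gon of circumradius 9 (perimeter = 2·6·9.000·sin(180°/6) = 54.00 mm); the cube at (11.5, 9) is absent (z outside [4, 8]); Combining (union): the r=4 cylinder at (7.5, -3) lies entirely inside the r=9 cylinder at (6, -1.5), so the union is just the r=9 cylinder at (6, -1.5) — boundary = 54.00 mm; the 29.5×12 cube at (0.5, 7) contributes its full rectangle (perimeter 83.00 mm); Combining (union): the 2 present regions are separate (no shared area or edge), so areas and boundary lengths simply add and each stays a separate island — boundary = 137.00 mm. Overall, the cross-section has 2 separate islands. Total boundary length (outer) = 137.00 mm.

137.00 mm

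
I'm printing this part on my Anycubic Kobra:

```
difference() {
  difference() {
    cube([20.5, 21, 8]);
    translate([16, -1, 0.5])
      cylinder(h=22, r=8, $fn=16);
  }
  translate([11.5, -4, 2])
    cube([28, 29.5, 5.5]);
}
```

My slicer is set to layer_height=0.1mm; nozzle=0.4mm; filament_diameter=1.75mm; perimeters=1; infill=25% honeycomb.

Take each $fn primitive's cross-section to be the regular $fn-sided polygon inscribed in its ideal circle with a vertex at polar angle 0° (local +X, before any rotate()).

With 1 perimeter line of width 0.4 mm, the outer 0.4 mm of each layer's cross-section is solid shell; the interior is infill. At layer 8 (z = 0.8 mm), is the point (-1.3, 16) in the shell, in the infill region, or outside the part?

At z = 0.8 mm: the cube (footprint 20.5×21) is included at this height; the r=8 cylinder at (16, -1) gives a regular 16-gon of circumradius 8 (constant along its height); Subtracting the remaining from the first: starting from the 20.5×21 cube, the r=8 cylinder at (16, -1) partially overlaps it — only the 70.08 mm² overlap (of its 195.93 mm²) is removed, clipping the outline — 1 connected region; the cube at (11.5, -4) is not intersected at this z (z outside [2, 7.5]); Subtracting the remaining from the first: none of the subtracted shapes is present at this height, so that combined region is unchanged — 1 connected region. Overall, the cross-section is a single solid region. The nearest boundary edge runs (0.00, 0.00)→(0.00, 21.00); distance from the point to it = 1.30 mm. The point is not inside any of the regions above, so it lies outside the cross-section (1.30 mm from the nearest boundary).

outside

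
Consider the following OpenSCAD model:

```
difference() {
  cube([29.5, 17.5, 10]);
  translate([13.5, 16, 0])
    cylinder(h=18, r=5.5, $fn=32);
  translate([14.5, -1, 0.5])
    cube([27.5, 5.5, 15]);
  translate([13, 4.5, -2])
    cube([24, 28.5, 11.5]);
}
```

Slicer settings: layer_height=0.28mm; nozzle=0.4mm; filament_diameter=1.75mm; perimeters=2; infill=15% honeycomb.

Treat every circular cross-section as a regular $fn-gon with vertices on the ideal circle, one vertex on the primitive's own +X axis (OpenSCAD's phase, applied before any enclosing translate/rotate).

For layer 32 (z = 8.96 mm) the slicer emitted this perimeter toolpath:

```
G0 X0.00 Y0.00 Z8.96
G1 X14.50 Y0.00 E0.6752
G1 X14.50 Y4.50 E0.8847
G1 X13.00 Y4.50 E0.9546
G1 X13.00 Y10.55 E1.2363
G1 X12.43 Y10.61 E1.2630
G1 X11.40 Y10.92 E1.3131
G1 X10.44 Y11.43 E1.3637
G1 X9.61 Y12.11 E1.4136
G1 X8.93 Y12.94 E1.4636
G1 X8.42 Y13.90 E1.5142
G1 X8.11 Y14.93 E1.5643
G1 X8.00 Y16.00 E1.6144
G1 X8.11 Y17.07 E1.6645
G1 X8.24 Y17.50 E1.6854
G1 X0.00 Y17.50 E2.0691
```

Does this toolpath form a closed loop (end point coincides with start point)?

no

Start point (G0): (0.00, 0.00). End point (last G1): the path does not return to the start — open.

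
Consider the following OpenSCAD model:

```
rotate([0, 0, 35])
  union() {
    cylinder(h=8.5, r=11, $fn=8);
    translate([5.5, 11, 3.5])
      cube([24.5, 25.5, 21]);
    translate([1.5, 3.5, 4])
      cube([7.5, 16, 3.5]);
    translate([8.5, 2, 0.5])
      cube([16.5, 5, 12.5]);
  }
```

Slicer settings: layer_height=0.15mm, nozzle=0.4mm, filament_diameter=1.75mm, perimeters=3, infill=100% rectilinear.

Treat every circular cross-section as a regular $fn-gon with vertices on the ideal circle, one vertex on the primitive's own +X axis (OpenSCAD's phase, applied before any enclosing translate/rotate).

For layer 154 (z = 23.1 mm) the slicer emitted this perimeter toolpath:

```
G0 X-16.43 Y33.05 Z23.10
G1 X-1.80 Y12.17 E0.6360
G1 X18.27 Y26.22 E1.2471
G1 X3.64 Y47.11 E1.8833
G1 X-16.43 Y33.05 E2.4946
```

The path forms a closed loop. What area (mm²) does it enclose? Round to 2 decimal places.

624.79 mm²

Apply the shoelace formula to the sequence of (X, Y) vertices; enclosed area = 624.79 mm².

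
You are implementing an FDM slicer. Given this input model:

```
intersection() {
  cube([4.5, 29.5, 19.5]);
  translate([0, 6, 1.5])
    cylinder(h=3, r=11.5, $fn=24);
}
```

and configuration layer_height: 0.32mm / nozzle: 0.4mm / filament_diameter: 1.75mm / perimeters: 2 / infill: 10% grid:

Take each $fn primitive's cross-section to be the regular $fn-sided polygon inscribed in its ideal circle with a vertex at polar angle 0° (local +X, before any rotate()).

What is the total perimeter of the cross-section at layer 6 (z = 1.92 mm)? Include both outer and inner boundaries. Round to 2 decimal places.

At z = 1.92 mm: the 4.5×29.5 cube contributes its full rectangle (perimeter 68.00 mm); the cylinder at (0, 6): section is a regular 24-gon, circumradius r=11.5 (perimeter = 2·24·11.500·sin(180°/24) = 72.05 mm); After intersecting: the r=11.5 cylinder at (0, 6) partially overlaps the 4.5×29.5 cube; clipping to the common part keeps 77.09 mm² — boundary = 43.13 mm. Overall, the cross-section is a single solid region. Total boundary length (outer) = 43.13 mm.

43.13 mm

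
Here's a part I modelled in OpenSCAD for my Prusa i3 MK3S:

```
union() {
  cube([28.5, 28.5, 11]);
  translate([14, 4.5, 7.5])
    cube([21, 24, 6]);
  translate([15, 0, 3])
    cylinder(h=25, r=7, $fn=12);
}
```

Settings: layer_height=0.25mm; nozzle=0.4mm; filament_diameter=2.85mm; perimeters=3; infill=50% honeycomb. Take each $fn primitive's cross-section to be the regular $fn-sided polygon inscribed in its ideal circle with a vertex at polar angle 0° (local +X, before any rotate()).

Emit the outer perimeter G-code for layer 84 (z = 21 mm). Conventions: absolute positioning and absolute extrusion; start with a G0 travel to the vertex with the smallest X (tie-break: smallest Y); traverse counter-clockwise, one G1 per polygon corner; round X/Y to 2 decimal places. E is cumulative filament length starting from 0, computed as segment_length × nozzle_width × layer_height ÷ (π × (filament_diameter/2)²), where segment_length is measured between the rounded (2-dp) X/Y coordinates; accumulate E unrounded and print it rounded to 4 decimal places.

G0 X8.00 Y0.00 Z21.00
G1 X8.94 Y-3.50 E0.0568
G1 X11.50 Y-6.06 E0.1136
G1 X15.00 Y-7.00 E0.1704
G1 X18.50 Y-6.06 E0.2272
G1 X21.06 Y-3.50 E0.2839
G1 X22.00 Y0.00 E0.3407
G1 X21.06 Y3.50 E0.3975
G1 X18.50 Y6.06 E0.4543
G1 X15.00 Y7.00 E0.5111
G1 X11.50 Y6.06 E0.5679
G1 X8.94 Y3.50 E0.6247
G1 X8.00 Y0.00 E0.6815

At z = 21 mm: the cube is absent (z outside [0, 11]); the cube at (14, 4.5) is absent (z outside [7.5, 13.5]); the r=7 cylinder at (15, 0) gives a regular 12-gon of circumradius 7 (constant along its height); Taking the union: only the r=7 cylinder at (15, 0) is present, so the union is just that shape — 1 connected region. The outline is a single polygon with 12 vertices. Extrusion per mm of travel: 0.4 × 0.25 / (π × 1.425²) = 0.015675. Accumulating E over each segment gives final E = 0.6815.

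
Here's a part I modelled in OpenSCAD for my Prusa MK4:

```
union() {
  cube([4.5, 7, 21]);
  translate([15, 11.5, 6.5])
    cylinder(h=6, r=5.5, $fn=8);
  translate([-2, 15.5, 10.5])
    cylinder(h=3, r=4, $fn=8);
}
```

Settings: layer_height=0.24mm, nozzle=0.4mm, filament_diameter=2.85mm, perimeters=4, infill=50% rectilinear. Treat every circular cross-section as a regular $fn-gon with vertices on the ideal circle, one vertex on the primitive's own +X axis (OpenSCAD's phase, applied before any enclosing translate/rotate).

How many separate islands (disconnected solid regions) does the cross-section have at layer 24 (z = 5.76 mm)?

1

At z = 5.76 mm: the cube (footprint 4.5×7) is included at this height; the cylinder at (15, 11.5) is not intersected at this z (z outside [6.5, 12.5]); the cylinder at (-2, 15.5) is not intersected at this z (z outside [10.5, 13.5]); Merging all regions: only the 4.5×7 cube is present, so the union is just that shape — 1 connected region. Overall, the cross-section is a single solid region. Island count = 1.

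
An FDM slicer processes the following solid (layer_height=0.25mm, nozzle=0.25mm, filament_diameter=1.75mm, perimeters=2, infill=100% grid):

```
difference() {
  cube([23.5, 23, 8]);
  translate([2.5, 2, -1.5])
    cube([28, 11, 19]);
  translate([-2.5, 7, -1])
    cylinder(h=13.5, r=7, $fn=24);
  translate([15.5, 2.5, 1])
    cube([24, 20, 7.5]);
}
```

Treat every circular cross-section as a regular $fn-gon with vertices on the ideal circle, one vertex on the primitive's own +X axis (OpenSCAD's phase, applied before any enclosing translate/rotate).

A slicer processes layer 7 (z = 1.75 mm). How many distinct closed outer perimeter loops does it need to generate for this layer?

At z = 1.75 mm: the cube is present — its section is the full 23.5×23 rectangle; the cube at (2.5, 2) is present — its section is the full 28×11 rectangle; the r=7 cylinder at (-2.5, 7) contributes a regular 24-gon of circumradius 7; the cube at (15.5, 2.5) is present — its section is the full 24×20 rectangle; After the difference (first − rest): starting from the 23.5×23 cube, the 28×11 cube at (2.5, 2) partially overlaps it — only the 231.00 mm² overlap (of its 308.00 mm²) is removed, clipping the outline; the r=7 cylinder at (-2.5, 7) partially overlaps it — only the 29.00 mm² overlap (of its 152.19 mm²) is removed, clipping the outline; the 24×20 cube at (15.5, 2.5) partially overlaps it — only the 76.00 mm² overlap (of its 480.00 mm²) is removed, clipping the outline — 2 connected regions. The result has 2 disconnected regions.

2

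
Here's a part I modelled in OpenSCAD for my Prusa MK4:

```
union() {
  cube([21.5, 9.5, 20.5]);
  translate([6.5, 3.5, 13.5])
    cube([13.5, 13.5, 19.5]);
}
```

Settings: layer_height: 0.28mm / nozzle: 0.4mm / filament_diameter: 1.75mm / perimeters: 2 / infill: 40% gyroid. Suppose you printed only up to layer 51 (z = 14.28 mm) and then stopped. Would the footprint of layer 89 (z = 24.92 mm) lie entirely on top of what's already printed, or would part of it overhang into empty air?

entirely on top

Compare the two slices. At z = 14.28: the cube is present — its section is the full 21.5×9.5 rectangle (area 204.25 mm²); the 13.5×13.5 cube at (6.5, 3.5) contributes its full rectangle (area 182.25 mm²); Taking the union: the regions partially overlap — summed areas 386.50 mm² minus the doubly-counted overlap 81.00 mm² gives 305.50 mm² — area = 305.50 mm². At z = 24.92: the cube is absent (z outside [0, 20.5]); the cube at (6.5, 3.5) (footprint 13.5×13.5) is included at this height (area 182.25 mm²); Combining (union): only the 13.5×13.5 cube at (6.5, 3.5) is present, so the union is just that shape — area = 182.25 mm². Checking containment: the cross-section at z = 24.92 is a subset of the cross-section at z = 14.28.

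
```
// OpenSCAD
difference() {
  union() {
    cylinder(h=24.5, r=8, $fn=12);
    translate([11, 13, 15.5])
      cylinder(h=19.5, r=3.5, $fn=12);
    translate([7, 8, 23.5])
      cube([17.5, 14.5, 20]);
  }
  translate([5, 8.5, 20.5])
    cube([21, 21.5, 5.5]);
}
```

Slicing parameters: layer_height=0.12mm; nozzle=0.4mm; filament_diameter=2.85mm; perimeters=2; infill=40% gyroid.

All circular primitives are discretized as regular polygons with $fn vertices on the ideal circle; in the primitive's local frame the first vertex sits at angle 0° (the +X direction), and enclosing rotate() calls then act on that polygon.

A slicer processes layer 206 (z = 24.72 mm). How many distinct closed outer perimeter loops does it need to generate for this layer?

At z = 24.72 mm: the cylinder is absent (z outside [0, 24.5]); the r=3.5 cylinder at (11, 13) contributes a regular 12-gon of circumradius 3.5; the cube at (7, 8) (footprint 17.5×14.5) is included at this height; Taking the union: the r=3.5 cylinder at (11, 13) lies entirely inside the 17.5×14.5 cube at (7, 8), so the union is just the 17.5×14.5 cube at (7, 8) — 1 connected region; the cube at (5, 8.5) (footprint 21×21.5) is included at this height; Taking the first minus the rest: starting from the result so far, the 21×21.5 cube at (5, 8.5) partially overlaps it — only the 245.00 mm² overlap (of its 451.50 mm²) is removed, clipping the outline — 1 connected region. The result has 1 disconnected region.

1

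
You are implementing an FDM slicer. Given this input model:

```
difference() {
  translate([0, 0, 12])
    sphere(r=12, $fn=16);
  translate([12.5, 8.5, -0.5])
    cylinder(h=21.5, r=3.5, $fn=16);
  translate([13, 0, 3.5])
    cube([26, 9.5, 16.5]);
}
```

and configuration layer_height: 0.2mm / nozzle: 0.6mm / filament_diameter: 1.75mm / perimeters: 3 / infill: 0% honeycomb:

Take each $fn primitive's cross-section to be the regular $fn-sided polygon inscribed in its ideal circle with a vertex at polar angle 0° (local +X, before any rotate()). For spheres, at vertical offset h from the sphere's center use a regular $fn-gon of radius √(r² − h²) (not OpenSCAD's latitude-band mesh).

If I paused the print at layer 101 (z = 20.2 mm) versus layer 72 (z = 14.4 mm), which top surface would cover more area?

Layer 101 (z = 20.2): the r=12 sphere contributes a regular 16-gon of circumradius √(12²−8.2²) = 8.761 (area = (16/2)·8.761²·sin(360°/16) = 235.00 mm²); the r=3.5 cylinder at (12.5, 8.5) gives a regular 16-gon of circumradius 3.5 (constant along its height) (area = (16/2)·3.500²·sin(360°/16) = 37.50 mm²); the cube at (13, 0) does not reach this height (z outside [3.5, 20]); Taking the first minus the rest: starting from the r=12 sphere (235.00 mm²), the r=3.5 cylinder at (12.5, 8.5) misses the remaining region (no effect) — area = 235.00 mm². So its area = 235.00 mm². Layer 72 (z = 14.4): the sphere: section is a regular 16-gon, circumradius = √(r²−h²) = √(12²−2.4²) = 11.758 (area = (16/2)·11.758²·sin(360°/16) = 423.22 mm²); the r=3.5 cylinder at (12.5, 8.5) contributes a regular 16-gon of circumradius 3.5 (area = (16/2)·3.500²·sin(360°/16) = 37.50 mm²); the cube at (13, 0) is present — its section is the full 26×9.5 rectangle (area 247.00 mm²); Subtracting the remaining from the first: starting from the r=12 sphere (423.22 mm²), the r=3.5 cylinder at (12.5, 8.5) misses the remaining region (no effect); the 26×9.5 cube at (13, 0) misses the remaining region (no effect) — area = 423.22 mm². So its area = 423.22 mm². Layer 72 is larger (423.22 vs 235.00 mm²).

layer 72 (z = 14.4 mm)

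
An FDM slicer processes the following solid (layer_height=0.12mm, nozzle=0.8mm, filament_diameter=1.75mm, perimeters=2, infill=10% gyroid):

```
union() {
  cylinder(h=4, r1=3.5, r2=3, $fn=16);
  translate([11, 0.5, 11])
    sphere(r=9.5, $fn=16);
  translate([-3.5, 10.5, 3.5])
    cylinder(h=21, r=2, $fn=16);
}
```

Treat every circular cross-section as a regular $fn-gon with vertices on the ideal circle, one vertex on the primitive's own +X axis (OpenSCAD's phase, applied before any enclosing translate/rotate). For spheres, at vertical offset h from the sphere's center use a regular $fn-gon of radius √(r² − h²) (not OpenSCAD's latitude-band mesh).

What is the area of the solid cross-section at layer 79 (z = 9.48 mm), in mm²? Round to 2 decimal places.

281.47 mm²

At z = 9.48 mm: the cone is absent (z outside [0, 4]); the sphere at (11, 0.5): section is a regular 16-gon, circumradius = √(r²−h²) = √(9.5²−1.52²) = 9.378 (area = (16/2)·9.378²·sin(360°/16) = 269.22 mm²); the cylinder at (-3.5, 10.5): section is a regular 16-gon, circumradius r=2 (area = (16/2)·2.000²·sin(360°/16) = 12.25 mm²); Combining (union): the 2 present regions are separate (no shared area or edge), so areas and boundary lengths simply add and each stays a separate island — area = 281.47 mm². Overall, the cross-section has 2 separate islands. Net area = 281.47 mm².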